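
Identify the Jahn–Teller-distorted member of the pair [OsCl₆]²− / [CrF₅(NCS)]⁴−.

[OsCl₆]²−: Each chloride is −1; balancing the −2 overall charge requires Os(IV). Os sits in group 8, so the d-electron count is 8 − 4 = 4. A 5d ion has a large Δₒ and is invariably low-spin. The d⁴ configuration leaves the e_g set evenly filled (or empty) — no strong Jahn–Teller driving force.
[CrF₅(NCS)]⁴−: Summing ligand charges against the −4 overall charge gives an oxidation state of +2 for chromium. Group 6 minus oxidation state 2 gives a d⁴ configuration. Fluoride and isothiocyanate are weak-field ligands for a first-row metal, so the complex is high-spin. The t₂g³e_g¹ (high-spin) configuration has an unevenly filled e_g set; the Jahn–Teller theorem predicts a tetragonal distortion (typically axial elongation) to lift the degeneracy.

[CrF₅(NCS)]⁴−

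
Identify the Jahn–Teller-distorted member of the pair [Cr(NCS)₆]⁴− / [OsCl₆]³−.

[Cr(NCS)₆]⁴−: Summing ligand charges against the −4 overall charge gives an oxidation state of +2 for chromium. Chromium is a group-6 element; Cr(II) is therefore d⁴. Isothiocyanate is a weak-field ligand for a first-row metal, so the complex is high-spin. The t₂g³e_g¹ (high-spin) configuration has an unevenly filled e_g set; the Jahn–Teller theorem predicts a tetragonal distortion (typically axial elongation) to lift the degeneracy.
[OsCl₆]³−: Summing ligand charges against the −3 overall charge gives an oxidation state of +3 for osmium. Osmium is a group-8 element; Os(III) is therefore d⁵. A 5d ion has a large Δₒ and is invariably low-spin. The d⁵ configuration leaves the e_g set evenly filled (or empty) — no strong Jahn–Teller driving force.

[Cr(NCS)₆]⁴−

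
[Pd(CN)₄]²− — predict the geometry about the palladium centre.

Summing ligand charges against the −2 overall charge gives an oxidation state of +2 for palladium.
Group 10 minus oxidation state 2 gives a d⁸ configuration.
Coordination number: 4.
A 4d d⁸ ion has a large crystal-field splitting; square planar leaves the high-energy d_{x²−y²} orbital empty and maximises CFSE.

square planar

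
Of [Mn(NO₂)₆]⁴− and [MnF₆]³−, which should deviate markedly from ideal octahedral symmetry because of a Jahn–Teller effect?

[Mn(NO₂)₆]⁴−: Each nitro (N-bound nitrite) is −1; balancing the −4 overall charge requires Mn(II). Manganese is a group-7 element; Mn(II) is therefore d⁵. Nitro (N-bound nitrite) is a strong-field ligand (high in the spectrochemical series) for a first-row metal, so the complex is low-spin. The d⁵ configuration leaves the e_g set evenly filled (or empty) — no strong Jahn–Teller driving force.
[MnF₆]³−: Ligand charges: each fluoride is −1. With an overall charge of −3 the manganese centre must be in the +3 oxidation state. Manganese is a group-7 element; Mn(III) is therefore d⁴. Fluoride is a weak-field ligand for a first-row metal, so the complex is high-spin. The t₂g³e_g¹ (high-spin) configuration has an unevenly filled e_g set; the Jahn–Teller theorem predicts a tetragonal distortion (typically axial elongation) to lift the degeneracy.

[MnF₆]³−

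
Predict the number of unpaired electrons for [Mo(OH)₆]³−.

3 unpaired electrons

Ligand charges: each hydroxide is −1. With an overall charge of −3 the molybdenum centre must be in the +3 oxidation state.
Mo sits in group 6, so the d-electron count is 6 − 3 = 3.
In an octahedral field the d³ configuration is t₂g³e_g⁰ (only one arrangement possible), giving 3 unpaired electrons.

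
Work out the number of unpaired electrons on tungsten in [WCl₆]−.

Summing ligand charges against the −1 overall charge gives an oxidation state of +5 for tungsten.
W sits in group 6, so the d-electron count is 6 − 5 = 1.
In an octahedral field the d¹ configuration is t₂g¹e_g⁰ (only one arrangement possible), giving 1 unpaired electron.

1 unpaired electron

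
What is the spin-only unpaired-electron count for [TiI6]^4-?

2

Summing ligand charges against the −4 overall charge gives an oxidation state of +2 for titanium.
Titanium is a group-4 element; Ti(II) is therefore d².
In an octahedral field the d² configuration is t₂g²e_g⁰ (only one arrangement possible), giving 2 unpaired electrons.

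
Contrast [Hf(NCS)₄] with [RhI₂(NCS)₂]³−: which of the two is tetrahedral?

For [Hf(NCS)₄]: Summing ligand charges against the 0 overall charge gives an oxidation state of +4 for hafnium. Group 4 minus oxidation state 4 gives a d⁰ configuration. A d⁰ ion has no crystal-field stabilisation preference between square planar and tetrahedral, so four ligands adopt the sterically favoured tetrahedral geometry. → tetrahedral.
For [RhI₂(NCS)₂]³−: Each iodide is −1; each isothiocyanate is −1; balancing the −3 overall charge requires Rh(I). Rh sits in group 9, so the d-electron count is 9 − 1 = 8. A 4d d⁸ ion has a large crystal-field splitting; square planar leaves the high-energy d_{x²−y²} orbital empty and maximises CFSE. → square planar.

[Hf(NCS)₄]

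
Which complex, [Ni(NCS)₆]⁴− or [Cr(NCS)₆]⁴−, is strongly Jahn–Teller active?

[Ni(NCS)₆]⁴−: Each isothiocyanate is −1; balancing the −4 overall charge requires Ni(II). Group 10 minus oxidation state 2 gives a d⁸ configuration. The d⁸ configuration leaves the e_g set evenly filled (or empty) — no strong Jahn–Teller driving force.
[Cr(NCS)₆]⁴−: Summing ligand charges against the −4 overall charge gives an oxidation state of +2 for chromium. Cr sits in group 6, so the d-electron count is 6 − 2 = 4. Isothiocyanate is a weak-field ligand for a first-row metal, so the complex is high-spin. The t₂g³e_g¹ (high-spin) configuration has an unevenly filled e_g set; the Jahn–Teller theorem predicts a tetragonal distortion (typically axial elongation) to lift the degeneracy.

[Cr(NCS)₆]⁴−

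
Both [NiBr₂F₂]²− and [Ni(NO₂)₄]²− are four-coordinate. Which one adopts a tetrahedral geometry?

[NiBr₂F₂]²−

For [NiBr₂F₂]²−: Each bromide is −1; each fluoride is −1; balancing the −2 overall charge requires Ni(II). Ni sits in group 10, so the d-electron count is 10 − 2 = 8. Bromide and fluoride are weak-field ligands. With weak-field ligands the CFSE gain from square planar is small, so a 3d d⁸ ion takes the sterically preferred tetrahedral geometry. → tetrahedral.
For [Ni(NO₂)₄]²−: Summing ligand charges against the −2 overall charge gives an oxidation state of +2 for nickel. Ni sits in group 10, so the d-electron count is 10 − 2 = 8. Nitro (N-bound nitrite) is a strong-field ligand (high in the spectrochemical series). A 3d d⁸ ion with strong-field ligands gains enough CFSE to favour square planar over tetrahedral. → square planar.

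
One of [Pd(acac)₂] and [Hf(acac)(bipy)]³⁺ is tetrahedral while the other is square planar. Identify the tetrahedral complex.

[Hf(acac)(bipy)]³⁺

For [Pd(acac)₂]: Summing ligand charges against the 0 overall charge gives an oxidation state of +2 for palladium. Pd sits in group 10, so the d-electron count is 10 − 2 = 8. A 4d d⁸ ion has a large crystal-field splitting; square planar leaves the high-energy d_{x²−y²} orbital empty and maximises CFSE. → square planar.
For [Hf(acac)(bipy)]³⁺: Each acetylacetonate is −1; 2,2′-bipyridine is neutral; balancing the +3 overall charge requires Hf(IV). Hafnium is a group-4 element; Hf(IV) is therefore d⁰. A d⁰ ion has no crystal-field stabilisation preference between square planar and tetrahedral, so four ligands adopt the sterically favoured tetrahedral geometry. → tetrahedral.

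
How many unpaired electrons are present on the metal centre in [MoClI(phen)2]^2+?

2

Ligand charges: each chloride is −1; each iodide is −1; 1,10-phenanthroline is neutral. With an overall charge of +2 the molybdenum centre must be in the +4 oxidation state.
Molybdenum is a group-6 element; Mo(IV) is therefore d².
Counting donor atoms: 1×chloride (monodentate) → 1 donor; 1×iodide (monodentate) → 1 donor; 2×1,10-phenanthroline (bidentate) → 4 donors. Coordination number = 6.
In an octahedral field the d² configuration is t₂g²e_g⁰ (only one arrangement possible), giving 2 unpaired electrons.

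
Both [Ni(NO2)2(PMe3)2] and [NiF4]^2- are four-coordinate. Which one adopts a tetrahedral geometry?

[NiF4]^2-

For [Ni(NO2)2(PMe3)2]: Each nitro (N-bound nitrite) is −1; trimethylphosphine is neutral; balancing the 0 overall charge requires Ni(II). Ni sits in group 10, so the d-electron count is 10 − 2 = 8. Nitro (N-bound nitrite) and trimethylphosphine are strong-field ligands (high in the spectrochemical series). A 3d d⁸ ion with strong-field ligands gains enough CFSE to favour square planar over tetrahedral. → square planar.
For [NiF4]^2-: Summing ligand charges against the −2 overall charge gives an oxidation state of +2 for nickel. Nickel is a group-10 element; Ni(II) is therefore d⁸. Fluoride is a weak-field ligand. With weak-field ligands the CFSE gain from square planar is small, so a 3d d⁸ ion takes the sterically preferred tetrahedral geometry. → tetrahedral.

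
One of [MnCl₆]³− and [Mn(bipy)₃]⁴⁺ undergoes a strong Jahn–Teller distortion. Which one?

[MnCl₆]³−

[MnCl₆]³−: Each chloride is −1; balancing the −3 overall charge requires Mn(III). Manganese is a group-7 element; Mn(III) is therefore d⁴. Chloride is a weak-field ligand for a first-row metal, so the complex is high-spin. The t₂g³e_g¹ (high-spin) configuration has an unevenly filled e_g set; the Jahn–Teller theorem predicts a tetragonal distortion (typically axial elongation) to lift the degeneracy.
[Mn(bipy)₃]⁴⁺: 2,2′-bipyridine is neutral; balancing the +4 overall charge requires Mn(IV). Group 7 minus oxidation state 4 gives a d³ configuration. The d³ configuration leaves the e_g set evenly filled (or empty) — no strong Jahn–Teller driving force.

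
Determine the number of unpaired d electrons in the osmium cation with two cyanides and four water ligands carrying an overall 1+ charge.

1

Summing ligand charges against the +1 overall charge gives an oxidation state of +3 for osmium.
Group 8 minus oxidation state 3 gives a d⁵ configuration.
The spin state decides the count: a 5d ion has a large Δₒ and is invariably low-spin.
An octahedral low-spin d⁵ ion is t₂g⁵e_g⁰, giving 1 unpaired electron.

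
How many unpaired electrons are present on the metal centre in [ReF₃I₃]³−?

Each fluoride is −1; each iodide is −1; balancing the −3 overall charge requires Re(III).
Group 7 minus oxidation state 3 gives a d⁴ configuration.
The spin state decides the count: a 5d ion has a large Δₒ and is invariably low-spin.
An octahedral low-spin d⁴ ion is t₂g⁴e_g⁰, giving 2 unpaired electrons.

2 unpaired electrons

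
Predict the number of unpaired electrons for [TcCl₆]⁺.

0 unpaired electrons

Ligand charges: each chloride is −1. With an overall charge of +1 the technetium centre must be in the +7 oxidation state.
Tc sits in group 7, so the d-electron count is 7 − 7 = 0.
In an octahedral field the d⁰ configuration is t₂g⁰e_g⁰, giving 0 unpaired electrons.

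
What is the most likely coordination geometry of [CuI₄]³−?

tetrahedral

Summing ligand charges against the −3 overall charge gives an oxidation state of +1 for copper.
Group 11 minus oxidation state 1 gives a d¹⁰ configuration.
Coordination number: 4.
A d¹⁰ ion has no crystal-field stabilisation preference between square planar and tetrahedral, so four ligands adopt the sterically favoured tetrahedral geometry.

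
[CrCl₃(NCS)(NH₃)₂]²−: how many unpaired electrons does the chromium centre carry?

4

Ligand charges: each chloride is −1; each isothiocyanate is −1; ammonia is neutral. With an overall charge of −2 the chromium centre must be in the +2 oxidation state.
Cr sits in group 6, so the d-electron count is 6 − 2 = 4.
The spin state decides the count: Chloride and isothiocyanate are weak-field ligands for a first-row metal, so the complex is high-spin.
An octahedral high-spin d⁴ ion is t₂g³e_g¹, giving 4 unpaired electrons.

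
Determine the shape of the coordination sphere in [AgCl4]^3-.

tetrahedral

Each chloride is −1; balancing the −3 overall charge requires Ag(I).
Silver is a group-11 element; Ag(I) is therefore d¹⁰.
Coordination number: 4.
A d¹⁰ ion has no crystal-field stabilisation preference between square planar and tetrahedral, so four ligands adopt the sterically favoured tetrahedral geometry.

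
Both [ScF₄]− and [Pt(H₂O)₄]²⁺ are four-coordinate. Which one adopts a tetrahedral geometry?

For [ScF₄]−: Each fluoride is −1; balancing the −1 overall charge requires Sc(III). Sc sits in group 3, so the d-electron count is 3 − 3 = 0. A d⁰ ion has no crystal-field stabilisation preference between square planar and tetrahedral, so four ligands adopt the sterically favoured tetrahedral geometry. → tetrahedral.
For [Pt(H₂O)₄]²⁺: Water is neutral; balancing the +2 overall charge requires Pt(II). Platinum is a group-10 element; Pt(II) is therefore d⁸. A 5d d⁸ ion has a large crystal-field splitting; square planar leaves the high-energy d_{x²−y²} orbital empty and maximises CFSE. → square planar.

[ScF₄]−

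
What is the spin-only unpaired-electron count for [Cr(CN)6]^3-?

Each cyanide is −1; balancing the −3 overall charge requires Cr(III).
Group 6 minus oxidation state 3 gives a d³ configuration.
In an octahedral field the d³ configuration is t₂g³e_g⁰ (only one arrangement possible), giving 3 unpaired electrons.

3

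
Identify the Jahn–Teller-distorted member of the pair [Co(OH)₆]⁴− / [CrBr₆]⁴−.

[CrBr₆]⁴−

[Co(OH)₆]⁴−: Summing ligand charges against the −4 overall charge gives an oxidation state of +2 for cobalt. Group 9 minus oxidation state 2 gives a d⁷ configuration. Hydroxide is a weak-field ligand for a first-row metal, so the complex is high-spin. The d⁷ configuration leaves the e_g set evenly filled (or empty) — no strong Jahn–Teller driving force.
[CrBr₆]⁴−: Summing ligand charges against the −4 overall charge gives an oxidation state of +2 for chromium. Group 6 minus oxidation state 2 gives a d⁴ configuration. Bromide is a weak-field ligand for a first-row metal, so the complex is high-spin. The t₂g³e_g¹ (high-spin) configuration has an unevenly filled e_g set; the Jahn–Teller theorem predicts a tetragonal distortion (typically axial elongation) to lift the degeneracy.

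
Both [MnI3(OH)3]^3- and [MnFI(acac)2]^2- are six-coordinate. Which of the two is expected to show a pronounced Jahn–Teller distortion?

[MnI3(OH)3]^3-

[MnI3(OH)3]^3-: Ligand charges: each iodide is −1; each hydroxide is −1. With an overall charge of −3 the manganese centre must be in the +3 oxidation state. Manganese is a group-7 element; Mn(III) is therefore d⁴. Hydroxide and iodide are weak-field ligands for a first-row metal, so the complex is high-spin. The t₂g³e_g¹ (high-spin) configuration has an unevenly filled e_g set; the Jahn–Teller theorem predicts a tetragonal distortion (typically axial elongation) to lift the degeneracy.
[MnFI(acac)2]^2-: Ligand charges: each fluoride is −1; each iodide is −1; each acetylacetonate is −1. With an overall charge of −2 the manganese centre must be in the +2 oxidation state. Group 7 minus oxidation state 2 gives a d⁵ configuration. Acetylacetonate, fluoride, and iodide are weak-field ligands for a first-row metal, so the complex is high-spin. The d⁵ configuration leaves the e_g set evenly filled (or empty) — no strong Jahn–Teller driving force.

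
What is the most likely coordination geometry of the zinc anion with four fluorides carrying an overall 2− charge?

tetrahedral

Ligand charges: each fluoride is −1. With an overall charge of −2 the zinc centre must be in the +2 oxidation state.
Group 12 minus oxidation state 2 gives a d¹⁰ configuration.
Coordination number: 4.
A d¹⁰ ion has no crystal-field stabilisation preference between square planar and tetrahedral, so four ligands adopt the sterically favoured tetrahedral geometry.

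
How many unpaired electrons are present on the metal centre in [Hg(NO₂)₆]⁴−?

Summing ligand charges against the −4 overall charge gives an oxidation state of +2 for mercury.
Group 12 minus oxidation state 2 gives a d¹⁰ configuration.
In an octahedral field the d¹⁰ configuration is t₂g⁶e_g⁴, giving 0 unpaired electrons.

0 unpaired electrons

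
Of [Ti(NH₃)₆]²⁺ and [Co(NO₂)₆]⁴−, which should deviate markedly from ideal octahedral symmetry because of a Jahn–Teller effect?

[Co(NO₂)₆]⁴−

[Ti(NH₃)₆]²⁺: Summing ligand charges against the +2 overall charge gives an oxidation state of +2 for titanium. Titanium is a group-4 element; Ti(II) is therefore d². The d² configuration leaves the e_g set evenly filled (or empty) — no strong Jahn–Teller driving force.
[Co(NO₂)₆]⁴−: Each nitro (N-bound nitrite) is −1; balancing the −4 overall charge requires Co(II). Group 9 minus oxidation state 2 gives a d⁷ configuration. Nitro (N-bound nitrite) is a strong-field ligand (high in the spectrochemical series) for a first-row metal, so the complex is low-spin. The t₂g⁶e_g¹ (low-spin) configuration has an unevenly filled e_g set; the Jahn–Teller theorem predicts a tetragonal distortion (typically axial elongation) to lift the degeneracy.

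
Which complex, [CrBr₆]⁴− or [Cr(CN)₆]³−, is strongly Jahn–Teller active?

[CrBr₆]⁴−

[CrBr₆]⁴−: Each bromide is −1; balancing the −4 overall charge requires Cr(II). Cr sits in group 6, so the d-electron count is 6 − 2 = 4. Bromide is a weak-field ligand for a first-row metal, so the complex is high-spin. The t₂g³e_g¹ (high-spin) configuration has an unevenly filled e_g set; the Jahn–Teller theorem predicts a tetragonal distortion (typically axial elongation) to lift the degeneracy.
[Cr(CN)₆]³−: Summing ligand charges against the −3 overall charge gives an oxidation state of +3 for chromium. Chromium is a group-6 element; Cr(III) is therefore d³. The d³ configuration leaves the e_g set evenly filled (or empty) — no strong Jahn–Teller driving force.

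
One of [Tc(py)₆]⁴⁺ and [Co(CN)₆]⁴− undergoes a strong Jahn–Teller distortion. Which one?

[Co(CN)₆]⁴−

[Tc(py)₆]⁴⁺: Summing ligand charges against the +4 overall charge gives an oxidation state of +4 for technetium. Group 7 minus oxidation state 4 gives a d³ configuration. The d³ configuration leaves the e_g set evenly filled (or empty) — no strong Jahn–Teller driving force.
[Co(CN)₆]⁴−: Summing ligand charges against the −4 overall charge gives an oxidation state of +2 for cobalt. Group 9 minus oxidation state 2 gives a d⁷ configuration. Cyanide is a strong-field ligand (high in the spectrochemical series) for a first-row metal, so the complex is low-spin. The t₂g⁶e_g¹ (low-spin) configuration has an unevenly filled e_g set; the Jahn–Teller theorem predicts a tetragonal distortion (typically axial elongation) to lift the degeneracy.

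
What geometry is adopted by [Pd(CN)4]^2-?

square planar

Each cyanide is −1; balancing the −2 overall charge requires Pd(II).
Pd sits in group 10, so the d-electron count is 10 − 2 = 8.
Coordination number: 4.
A 4d d⁸ ion has a large crystal-field splitting; square planar leaves the high-energy d_{x²−y²} orbital empty and maximises CFSE.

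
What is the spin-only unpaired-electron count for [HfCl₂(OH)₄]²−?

0 unpaired electrons

Ligand charges: each chloride is −1; each hydroxide is −1. With an overall charge of −2 the hafnium centre must be in the +4 oxidation state.
Hafnium is a group-4 element; Hf(IV) is therefore d⁰.
In an octahedral field the d⁰ configuration is t₂g⁰e_g⁰, giving 0 unpaired electrons.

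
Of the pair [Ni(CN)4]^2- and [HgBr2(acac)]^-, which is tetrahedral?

For [Ni(CN)4]^2-: Each cyanide is −1; balancing the −2 overall charge requires Ni(II). Ni sits in group 10, so the d-electron count is 10 − 2 = 8. Cyanide is a strong-field ligand (high in the spectrochemical series). A 3d d⁸ ion with strong-field ligands gains enough CFSE to favour square planar over tetrahedral. → square planar.
For [HgBr2(acac)]^-: Ligand charges: each bromide is −1; each acetylacetonate is −1. With an overall charge of −1 the mercury centre must be in the +2 oxidation state. Group 12 minus oxidation state 2 gives a d¹⁰ configuration. A d¹⁰ ion has no crystal-field stabilisation preference between square planar and tetrahedral, so four ligands adopt the sterically favoured tetrahedral geometry. → tetrahedral.

[HgBr2(acac)]^-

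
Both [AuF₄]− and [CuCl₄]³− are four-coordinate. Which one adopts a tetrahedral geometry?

[CuCl₄]³−

For [AuF₄]−: Each fluoride is −1; balancing the −1 overall charge requires Au(III). Au sits in group 11, so the d-electron count is 11 − 3 = 8. A 5d d⁸ ion has a large crystal-field splitting; square planar leaves the high-energy d_{x²−y²} orbital empty and maximises CFSE. → square planar.
For [CuCl₄]³−: Ligand charges: each chloride is −1. With an overall charge of −3 the copper centre must be in the +1 oxidation state. Group 11 minus oxidation state 1 gives a d¹⁰ configuration. A d¹⁰ ion has no crystal-field stabilisation preference between square planar and tetrahedral, so four ligands adopt the sterically favoured tetrahedral geometry. → tetrahedral.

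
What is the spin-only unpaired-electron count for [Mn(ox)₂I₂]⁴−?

5 unpaired electrons

Each oxalate is −2; each iodide is −1; balancing the −4 overall charge requires Mn(II).
Manganese is a group-7 element; Mn(II) is therefore d⁵.
Counting donor atoms: 2×oxalate (bidentate) → 4 donors; 2×iodide (monodentate) → 2 donors. Coordination number = 6.
The spin state decides the count: Iodide and oxalate are weak-field ligands for a first-row metal, so the complex is high-spin.
An octahedral high-spin d⁵ ion is t₂g³e_g², giving 5 unpaired electrons.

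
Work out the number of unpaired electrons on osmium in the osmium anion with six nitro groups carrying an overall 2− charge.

Each nitro (N-bound nitrite) is −1; balancing the −2 overall charge requires Os(IV).
Osmium is a group-8 element; Os(IV) is therefore d⁴.
The spin state decides the count: a 5d ion has a large Δₒ and is invariably low-spin.
An octahedral low-spin d⁴ ion is t₂g⁴e_g⁰, giving 2 unpaired electrons.

2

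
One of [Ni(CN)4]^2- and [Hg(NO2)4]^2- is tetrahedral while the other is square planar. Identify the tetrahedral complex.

For [Ni(CN)4]^2-: Ligand charges: each cyanide is −1. With an overall charge of −2 the nickel centre must be in the +2 oxidation state. Group 10 minus oxidation state 2 gives a d⁸ configuration. Cyanide is a strong-field ligand (high in the spectrochemical series). A 3d d⁸ ion with strong-field ligands gains enough CFSE to favour square planar over tetrahedral. → square planar.
For [Hg(NO2)4]^2-: Ligand charges: each nitro (N-bound nitrite) is −1. With an overall charge of −2 the mercury centre must be in the +2 oxidation state. Mercury is a group-12 element; Hg(II) is therefore d¹⁰. A d¹⁰ ion has no crystal-field stabilisation preference between square planar and tetrahedral, so four ligands adopt the sterically favoured tetrahedral geometry. → tetrahedral.

[Hg(NO2)4]^2-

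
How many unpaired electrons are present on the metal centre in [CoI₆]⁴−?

Each iodide is −1; balancing the −4 overall charge requires Co(II).
Group 9 minus oxidation state 2 gives a d⁷ configuration.
The spin state decides the count: Iodide is a weak-field ligand for a first-row metal, so the complex is high-spin.
An octahedral high-spin d⁷ ion is t₂g⁵e_g², giving 3 unpaired electrons.

3 unpaired electrons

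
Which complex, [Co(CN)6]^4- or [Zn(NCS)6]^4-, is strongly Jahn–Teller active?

[Co(CN)6]^4-

[Co(CN)6]^4-: Summing ligand charges against the −4 overall charge gives an oxidation state of +2 for cobalt. Group 9 minus oxidation state 2 gives a d⁷ configuration. Cyanide is a strong-field ligand (high in the spectrochemical series) for a first-row metal, so the complex is low-spin. The t₂g⁶e_g¹ (low-spin) configuration has an unevenly filled e_g set; the Jahn–Teller theorem predicts a tetragonal distortion (typically axial elongation) to lift the degeneracy.
[Zn(NCS)6]^4-: Ligand charges: each isothiocyanate is −1. With an overall charge of −4 the zinc centre must be in the +2 oxidation state. Zn sits in group 12, so the d-electron count is 12 − 2 = 10. The d¹⁰ configuration leaves the e_g set evenly filled (or empty) — no strong Jahn–Teller driving force.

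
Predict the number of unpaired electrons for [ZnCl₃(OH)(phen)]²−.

0 unpaired electrons

Ligand charges: each chloride is −1; each hydroxide is −1; 1,10-phenanthroline is neutral. With an overall charge of −2 the zinc centre must be in the +2 oxidation state.
Zinc is a group-12 element; Zn(II) is therefore d¹⁰.
Counting donor atoms: 3×chloride (monodentate) → 3 donors; 1×hydroxide (monodentate) → 1 donor; 1×1,10-phenanthroline (bidentate) → 2 donors. Coordination number = 6.
In an octahedral field the d¹⁰ configuration is t₂g⁶e_g⁴, giving 0 unpaired electrons.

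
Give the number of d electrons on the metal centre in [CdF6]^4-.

d10

Summing ligand charges against the −4 overall charge gives an oxidation state of +2 for cadmium.
Cd sits in group 12, so the d-electron count is 12 − 2 = 10.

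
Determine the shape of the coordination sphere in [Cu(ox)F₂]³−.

Each oxalate is −2; each fluoride is −1; balancing the −3 overall charge requires Cu(I).
Group 11 minus oxidation state 1 gives a d¹⁰ configuration.
Counting donor atoms: 1×oxalate (bidentate) → 2 donors; 2×fluoride (monodentate) → 2 donors. Coordination number = 4.
A d¹⁰ ion has no crystal-field stabilisation preference between square planar and tetrahedral, so four ligands adopt the sterically favoured tetrahedral geometry.

tetrahedral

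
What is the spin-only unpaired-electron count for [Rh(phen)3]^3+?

0

Ligand charges: 1,10-phenanthroline is neutral. With an overall charge of +3 the rhodium centre must be in the +3 oxidation state.
Rh sits in group 9, so the d-electron count is 9 − 3 = 6.
Counting donor atoms: 3×1,10-phenanthroline (bidentate) → 6 donors. Coordination number = 6.
The spin state decides the count: a 4d ion has a large Δₒ and is invariably low-spin.
An octahedral low-spin d⁶ ion is t₂g⁶e_g⁰, giving 0 unpaired electrons.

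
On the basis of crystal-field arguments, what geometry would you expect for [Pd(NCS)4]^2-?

Ligand charges: each isothiocyanate is −1. With an overall charge of −2 the palladium centre must be in the +2 oxidation state.
Pd sits in group 10, so the d-electron count is 10 − 2 = 8.
With 4 monodentate ligands the coordination number is 4.
A 4d d⁸ ion has a large crystal-field splitting; square planar leaves the high-energy d_{x²−y²} orbital empty and maximises CFSE.

square planar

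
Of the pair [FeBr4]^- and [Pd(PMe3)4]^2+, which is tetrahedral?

For [FeBr4]^-: Each bromide is −1; balancing the −1 overall charge requires Fe(III). Fe sits in group 8, so the d-electron count is 8 − 3 = 5. A high-spin d⁵ ion has zero CFSE in either geometry, so four ligands adopt the sterically favoured tetrahedral geometry. → tetrahedral.
For [Pd(PMe3)4]^2+: Trimethylphosphine is neutral; balancing the +2 overall charge requires Pd(II). Palladium is a group-10 element; Pd(II) is therefore d⁸. A 4d d⁸ ion has a large crystal-field splitting; square planar leaves the high-energy d_{x²−y²} orbital empty and maximises CFSE. → square planar.

[FeBr4]^-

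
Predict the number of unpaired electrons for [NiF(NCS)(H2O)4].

2

Summing ligand charges against the 0 overall charge gives an oxidation state of +2 for nickel.
Group 10 minus oxidation state 2 gives a d⁸ configuration.
In an octahedral field the d⁸ configuration is t₂g⁶e_g² (only one arrangement possible), giving 2 unpaired electrons.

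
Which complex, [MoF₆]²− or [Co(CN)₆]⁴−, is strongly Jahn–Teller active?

[Co(CN)₆]⁴−

[MoF₆]²−: Summing ligand charges against the −2 overall charge gives an oxidation state of +4 for molybdenum. Molybdenum is a group-6 element; Mo(IV) is therefore d². The d² configuration leaves the e_g set evenly filled (or empty) — no strong Jahn–Teller driving force.
[Co(CN)₆]⁴−: Ligand charges: each cyanide is −1. With an overall charge of −4 the cobalt centre must be in the +2 oxidation state. Group 9 minus oxidation state 2 gives a d⁷ configuration. Cyanide is a strong-field ligand (high in the spectrochemical series) for a first-row metal, so the complex is low-spin. The t₂g⁶e_g¹ (low-spin) configuration has an unevenly filled e_g set; the Jahn–Teller theorem predicts a tetragonal distortion (typically axial elongation) to lift the degeneracy.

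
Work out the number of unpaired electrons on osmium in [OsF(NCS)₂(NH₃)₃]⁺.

2 unpaired electrons

Each fluoride is −1; each isothiocyanate is −1; ammonia is neutral; balancing the +1 overall charge requires Os(IV).
Osmium is a group-8 element; Os(IV) is therefore d⁴.
The spin state decides the count: a 5d ion has a large Δₒ and is invariably low-spin.
An octahedral low-spin d⁴ ion is t₂g⁴e_g⁰, giving 2 unpaired electrons.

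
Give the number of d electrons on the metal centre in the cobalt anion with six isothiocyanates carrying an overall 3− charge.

d⁶

Each isothiocyanate is −1; balancing the −3 overall charge requires Co(III).
Group 9 minus oxidation state 3 gives a d⁶ configuration.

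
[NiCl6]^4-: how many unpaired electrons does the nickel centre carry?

2

Each chloride is −1; balancing the −4 overall charge requires Ni(II).
Ni sits in group 10, so the d-electron count is 10 − 2 = 8.
In an octahedral field the d⁸ configuration is t₂g⁶e_g² (only one arrangement possible), giving 2 unpaired electrons.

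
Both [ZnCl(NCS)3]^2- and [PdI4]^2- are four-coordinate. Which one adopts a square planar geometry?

For [ZnCl(NCS)3]^2-: Summing ligand charges against the −2 overall charge gives an oxidation state of +2 for zinc. Zinc is a group-12 element; Zn(II) is therefore d¹⁰. A d¹⁰ ion has no crystal-field stabilisation preference between square planar and tetrahedral, so four ligands adopt the sterically favoured tetrahedral geometry. → tetrahedral.
For [PdI4]^2-: Ligand charges: each iodide is −1. With an overall charge of −2 the palladium centre must be in the +2 oxidation state. Palladium is a group-10 element; Pd(II) is therefore d⁸. A 4d d⁸ ion has a large crystal-field splitting; square planar leaves the high-energy d_{x²−y²} orbital empty and maximises CFSE. → square planar.

[PdI4]^2-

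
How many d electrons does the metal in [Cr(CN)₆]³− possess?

d3

Summing ligand charges against the −3 overall charge gives an oxidation state of +3 for chromium.
Chromium is a group-6 element; Cr(III) is therefore d³.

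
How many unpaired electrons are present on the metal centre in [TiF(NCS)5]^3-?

Each fluoride is −1; each isothiocyanate is −1; balancing the −3 overall charge requires Ti(III).
Titanium is a group-4 element; Ti(III) is therefore d¹.
In an octahedral field the d¹ configuration is t₂g¹e_g⁰ (only one arrangement possible), giving 1 unpaired electron.

1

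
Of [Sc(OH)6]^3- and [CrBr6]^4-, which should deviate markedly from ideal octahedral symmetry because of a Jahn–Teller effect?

[CrBr6]^4-

[Sc(OH)6]^3-: Ligand charges: each hydroxide is −1. With an overall charge of −3 the scandium centre must be in the +3 oxidation state. Scandium is a group-3 element; Sc(III) is therefore d⁰. The d⁰ configuration leaves the e_g set evenly filled (or empty) — no strong Jahn–Teller driving force.
[CrBr6]^4-: Ligand charges: each bromide is −1. With an overall charge of −4 the chromium centre must be in the +2 oxidation state. Cr sits in group 6, so the d-electron count is 6 − 2 = 4. Bromide is a weak-field ligand for a first-row metal, so the complex is high-spin. The t₂g³e_g¹ (high-spin) configuration has an unevenly filled e_g set; the Jahn–Teller theorem predicts a tetragonal distortion (typically axial elongation) to lift the degeneracy.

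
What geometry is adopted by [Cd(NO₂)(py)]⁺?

linear

Each nitro (N-bound nitrite) is −1; pyridine is neutral; balancing the +1 overall charge requires Cd(II).
Group 12 minus oxidation state 2 gives a d¹⁰ configuration.
With 2 monodentate ligands the coordination number is 2.
A d¹⁰ ion with only two ligands adopts a linear arrangement (sp hybridisation; no CFSE preference).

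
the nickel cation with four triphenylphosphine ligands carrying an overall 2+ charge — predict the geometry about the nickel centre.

square planar

Summing ligand charges against the +2 overall charge gives an oxidation state of +2 for nickel.
Nickel is a group-10 element; Ni(II) is therefore d⁸.
Coordination number: 4.
Triphenylphosphine is a strong-field ligand (high in the spectrochemical series).
A 3d d⁸ ion with strong-field ligands gains enough CFSE to favour square planar over tetrahedral.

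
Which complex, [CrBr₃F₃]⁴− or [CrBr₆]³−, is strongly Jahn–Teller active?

[CrBr₃F₃]⁴−: Each bromide is −1; each fluoride is −1; balancing the −4 overall charge requires Cr(II). Group 6 minus oxidation state 2 gives a d⁴ configuration. Bromide and fluoride are weak-field ligands for a first-row metal, so the complex is high-spin. The t₂g³e_g¹ (high-spin) configuration has an unevenly filled e_g set; the Jahn–Teller theorem predicts a tetragonal distortion (typically axial elongation) to lift the degeneracy.
[CrBr₆]³−: Each bromide is −1; balancing the −3 overall charge requires Cr(III). Chromium is a group-6 element; Cr(III) is therefore d³. The d³ configuration leaves the e_g set evenly filled (or empty) — no strong Jahn–Teller driving force.

[CrBr₃F₃]⁴−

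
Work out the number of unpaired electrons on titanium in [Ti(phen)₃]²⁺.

1,10-phenanthroline is neutral; balancing the +2 overall charge requires Ti(II).
Titanium is a group-4 element; Ti(II) is therefore d².
Counting donor atoms: 3×1,10-phenanthroline (bidentate) → 6 donors. Coordination number = 6.
In an octahedral field the d² configuration is t₂g²e_g⁰ (only one arrangement possible), giving 2 unpaired electrons.

2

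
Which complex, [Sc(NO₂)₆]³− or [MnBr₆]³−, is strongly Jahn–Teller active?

[Sc(NO₂)₆]³−: Each nitro (N-bound nitrite) is −1; balancing the −3 overall charge requires Sc(III). Scandium is a group-3 element; Sc(III) is therefore d⁰. The d⁰ configuration leaves the e_g set evenly filled (or empty) — no strong Jahn–Teller driving force.
[MnBr₆]³−: Each bromide is −1; balancing the −3 overall charge requires Mn(III). Group 7 minus oxidation state 3 gives a d⁴ configuration. Bromide is a weak-field ligand for a first-row metal, so the complex is high-spin. The t₂g³e_g¹ (high-spin) configuration has an unevenly filled e_g set; the Jahn–Teller theorem predicts a tetragonal distortion (typically axial elongation) to lift the degeneracy.

[MnBr₆]³−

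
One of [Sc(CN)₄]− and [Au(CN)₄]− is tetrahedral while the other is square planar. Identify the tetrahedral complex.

For [Sc(CN)₄]−: Ligand charges: each cyanide is −1. With an overall charge of −1 the scandium centre must be in the +3 oxidation state. Group 3 minus oxidation state 3 gives a d⁰ configuration. A d⁰ ion has no crystal-field stabilisation preference between square planar and tetrahedral, so four ligands adopt the sterically favoured tetrahedral geometry. → tetrahedral.
For [Au(CN)₄]−: Ligand charges: each cyanide is −1. With an overall charge of −1 the gold centre must be in the +3 oxidation state. Au sits in group 11, so the d-electron count is 11 − 3 = 8. A 5d d⁸ ion has a large crystal-field splitting; square planar leaves the high-energy d_{x²−y²} orbital empty and maximises CFSE. → square planar.

[Sc(CN)₄]−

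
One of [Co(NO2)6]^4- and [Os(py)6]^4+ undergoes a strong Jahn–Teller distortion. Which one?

[Co(NO2)6]^4-

[Co(NO2)6]^4-: Each nitro (N-bound nitrite) is −1; balancing the −4 overall charge requires Co(II). Cobalt is a group-9 element; Co(II) is therefore d⁷. Nitro (N-bound nitrite) is a strong-field ligand (high in the spectrochemical series) for a first-row metal, so the complex is low-spin. The t₂g⁶e_g¹ (low-spin) configuration has an unevenly filled e_g set; the Jahn–Teller theorem predicts a tetragonal distortion (typically axial elongation) to lift the degeneracy.
[Os(py)6]^4+: Summing ligand charges against the +4 overall charge gives an oxidation state of +4 for osmium. Group 8 minus oxidation state 4 gives a d⁴ configuration. A 5d ion has a large Δₒ and is invariably low-spin. The d⁴ configuration leaves the e_g set evenly filled (or empty) — no strong Jahn–Teller driving force.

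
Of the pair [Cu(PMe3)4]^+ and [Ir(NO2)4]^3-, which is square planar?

For [Cu(PMe3)4]^+: Trimethylphosphine is neutral; balancing the +1 overall charge requires Cu(I). Copper is a group-11 element; Cu(I) is therefore d¹⁰. A d¹⁰ ion has no crystal-field stabilisation preference between square planar and tetrahedral, so four ligands adopt the sterically favoured tetrahedral geometry. → tetrahedral.
For [Ir(NO2)4]^3-: Summing ligand charges against the −3 overall charge gives an oxidation state of +1 for iridium. Iridium is a group-9 element; Ir(I) is therefore d⁸. A 5d d⁸ ion has a large crystal-field splitting; square planar leaves the high-energy d_{x²−y²} orbital empty and maximises CFSE. → square planar.

[Ir(NO2)4]^3-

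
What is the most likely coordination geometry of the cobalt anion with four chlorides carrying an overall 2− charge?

Summing ligand charges against the −2 overall charge gives an oxidation state of +2 for cobalt.
Group 9 minus oxidation state 2 gives a d⁷ configuration.
With 4 monodentate ligands the coordination number is 4.
Chloride is a weak-field ligand.
For a high-spin 3d d⁷ ion with weak-field ligands the small Δₜ gives little square-planar CFSE advantage, so four ligands adopt the sterically favoured tetrahedral geometry.

tetrahedral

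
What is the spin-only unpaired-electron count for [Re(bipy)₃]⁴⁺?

3

2,2′-bipyridine is neutral; balancing the +4 overall charge requires Re(IV).
Group 7 minus oxidation state 4 gives a d³ configuration.
Counting donor atoms: 3×2,2′-bipyridine (bidentate) → 6 donors. Coordination number = 6.
In an octahedral field the d³ configuration is t₂g³e_g⁰ (only one arrangement possible), giving 3 unpaired electrons.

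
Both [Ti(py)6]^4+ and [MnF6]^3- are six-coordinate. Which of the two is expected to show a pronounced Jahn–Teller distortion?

[Ti(py)6]^4+: Ligand charges: pyridine is neutral. With an overall charge of +4 the titanium centre must be in the +4 oxidation state. Group 4 minus oxidation state 4 gives a d⁰ configuration. The d⁰ configuration leaves the e_g set evenly filled (or empty) — no strong Jahn–Teller driving force.
[MnF6]^3-: Summing ligand charges against the −3 overall charge gives an oxidation state of +3 for manganese. Mn sits in group 7, so the d-electron count is 7 − 3 = 4. Fluoride is a weak-field ligand for a first-row metal, so the complex is high-spin. The t₂g³e_g¹ (high-spin) configuration has an unevenly filled e_g set; the Jahn–Teller theorem predicts a tetragonal distortion (typically axial elongation) to lift the degeneracy.

[MnF6]^3-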